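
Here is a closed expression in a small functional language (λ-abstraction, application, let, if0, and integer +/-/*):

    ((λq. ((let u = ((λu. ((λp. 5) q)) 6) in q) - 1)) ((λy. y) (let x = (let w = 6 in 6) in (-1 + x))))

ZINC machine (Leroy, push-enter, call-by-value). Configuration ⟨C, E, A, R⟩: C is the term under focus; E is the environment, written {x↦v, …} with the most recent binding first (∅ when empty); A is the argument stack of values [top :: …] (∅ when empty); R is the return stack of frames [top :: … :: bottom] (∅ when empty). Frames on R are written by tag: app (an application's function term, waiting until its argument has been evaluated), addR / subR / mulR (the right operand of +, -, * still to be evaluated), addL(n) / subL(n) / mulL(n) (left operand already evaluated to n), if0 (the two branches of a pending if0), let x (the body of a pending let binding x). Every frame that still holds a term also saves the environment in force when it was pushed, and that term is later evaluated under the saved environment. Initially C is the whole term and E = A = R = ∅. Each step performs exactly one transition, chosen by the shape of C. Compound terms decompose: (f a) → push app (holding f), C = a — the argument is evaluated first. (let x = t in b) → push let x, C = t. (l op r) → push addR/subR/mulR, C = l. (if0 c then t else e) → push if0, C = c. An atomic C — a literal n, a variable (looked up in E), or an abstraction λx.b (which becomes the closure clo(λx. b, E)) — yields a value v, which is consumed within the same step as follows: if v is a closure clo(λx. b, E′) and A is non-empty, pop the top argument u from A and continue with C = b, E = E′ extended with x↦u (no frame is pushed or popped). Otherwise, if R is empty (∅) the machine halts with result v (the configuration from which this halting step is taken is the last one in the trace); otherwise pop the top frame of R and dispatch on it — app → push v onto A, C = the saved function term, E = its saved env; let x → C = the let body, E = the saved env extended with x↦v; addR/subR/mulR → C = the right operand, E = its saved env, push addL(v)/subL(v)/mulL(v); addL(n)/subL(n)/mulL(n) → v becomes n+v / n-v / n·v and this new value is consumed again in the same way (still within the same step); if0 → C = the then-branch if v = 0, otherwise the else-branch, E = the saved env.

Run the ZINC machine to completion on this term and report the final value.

t=0: <C=((λq. ((let u = ((λu. ((λp. 5) q)) 6) in q) - 1)) ((λy. y) (let x = (let w = 6 in 6) in (-1 + x)))), E=∅, A=∅, R=∅>
t=1: <C=((λy. y) (let x = (let w = 6 in 6) in (-1 + x))), E=∅, A=∅, R=[app]>
t=2: <C=(let x = (let w = 6 in 6) in (-1 + x)), E=∅, A=∅, R=[app :: app]>
t=3: <C=(let w = 6 in 6), E=∅, A=∅, R=[let x :: app :: app]>
t=4: <C=6, E=∅, A=∅, R=[let w :: let x :: app :: app]>
t=5: <C=6, E={w↦6}, A=∅, R=[let x :: app :: app]>
t=6: <C=(-1 + x), E={x↦6}, A=∅, R=[app :: app]>
t=7: <C=-1, E={x↦6}, A=∅, R=[addR :: app :: app]>
t=8: <C=x, E={x↦6}, A=∅, R=[addL(-1) :: app :: app]>
t=9: <C=(λy. y), E=∅, A=[5], R=[app]>
t=10: <C=y, E={y↦5}, A=∅, R=[app]>
t=11: <C=(λq. ((let u = ((λu. ((λp. 5) q)) 6) in q) - 1)), E=∅, A=[5], R=∅>
t=12: <C=((let u = ((λu. ((λp. 5) q)) 6) in q) - 1), E={q↦5}, A=∅, R=∅>
t=13: <C=(let u = ((λu. ((λp. 5) q)) 6) in q), E={q↦5}, A=∅, R=[subR]>
t=14: <C=((λu. ((λp. 5) q)) 6), E={q↦5}, A=∅, R=[let u :: subR]>
t=15: <C=6, E={q↦5}, A=∅, R=[app :: let u :: subR]>
t=16: <C=(λu. ((λp. 5) q)), E={q↦5}, A=[6], R=[let u :: subR]>
t=17: <C=((λp. 5) q), E={u↦6, q↦5}, A=∅, R=[let u :: subR]>
t=18: <C=q, E={u↦6, q↦5}, A=∅, R=[app :: let u :: subR]>
t=19: <C=(λp. 5), E={u↦6, q↦5}, A=[5], R=[let u :: subR]>
t=20: <C=5, E={p↦5, u↦6, q↦5}, A=∅, R=[let u :: subR]>
t=21: <C=q, E={u↦5, q↦5}, A=∅, R=[subR]>
t=22: <C=1, E={q↦5}, A=∅, R=[subL(5)]>
→ final value 4

Answer: 4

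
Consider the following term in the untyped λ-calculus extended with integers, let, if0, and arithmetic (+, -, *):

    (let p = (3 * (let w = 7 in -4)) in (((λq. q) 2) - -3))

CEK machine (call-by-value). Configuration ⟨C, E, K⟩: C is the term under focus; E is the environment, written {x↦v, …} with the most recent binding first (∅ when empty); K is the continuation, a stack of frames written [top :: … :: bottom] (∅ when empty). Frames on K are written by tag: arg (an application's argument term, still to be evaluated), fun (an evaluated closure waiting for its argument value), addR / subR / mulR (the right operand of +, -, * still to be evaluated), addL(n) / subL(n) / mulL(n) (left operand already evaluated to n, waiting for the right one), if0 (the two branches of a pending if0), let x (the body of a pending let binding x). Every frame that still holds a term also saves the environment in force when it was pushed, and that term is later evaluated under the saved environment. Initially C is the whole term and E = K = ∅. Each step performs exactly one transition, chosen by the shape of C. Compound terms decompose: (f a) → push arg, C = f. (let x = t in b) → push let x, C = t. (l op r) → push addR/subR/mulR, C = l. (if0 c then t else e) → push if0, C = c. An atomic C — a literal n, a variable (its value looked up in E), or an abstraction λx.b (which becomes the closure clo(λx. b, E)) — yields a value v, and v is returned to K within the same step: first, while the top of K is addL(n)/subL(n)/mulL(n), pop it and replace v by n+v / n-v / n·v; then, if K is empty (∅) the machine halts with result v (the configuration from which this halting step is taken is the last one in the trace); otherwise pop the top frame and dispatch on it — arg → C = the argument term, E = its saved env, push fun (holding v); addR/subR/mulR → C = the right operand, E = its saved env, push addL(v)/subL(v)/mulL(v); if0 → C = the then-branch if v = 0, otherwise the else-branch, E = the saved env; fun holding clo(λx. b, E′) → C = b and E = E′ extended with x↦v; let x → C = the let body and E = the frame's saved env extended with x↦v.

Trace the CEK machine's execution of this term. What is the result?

0. ⟨C=(let p = (3 * (let w = 7 in -4)) in (((λq. q) 2) - -3)); E=∅; K=∅⟩
1. ⟨C=(3 * (let w = 7 in -4)); E=∅; K=[let p]⟩
2. ⟨C=3; E=∅; K=[mulR :: let p]⟩
3. ⟨C=(let w = 7 in -4); E=∅; K=[mulL(3) :: let p]⟩
4. ⟨C=7; E=∅; K=[let w :: mulL(3) :: let p]⟩
5. ⟨C=-4; E={w↦7}; K=[mulL(3) :: let p]⟩
6. ⟨C=(((λq. q) 2) - -3); E={p↦-12}; K=∅⟩
7. ⟨C=((λq. q) 2); E={p↦-12}; K=[subR]⟩
8. ⟨C=(λq. q); E={p↦-12}; K=[arg :: subR]⟩
9. ⟨C=2; E={p↦-12}; K=[fun :: subR]⟩
10. ⟨C=q; E={q↦2, p↦-12}; K=[subR]⟩
11. ⟨C=-3; E={p↦-12}; K=[subL(2)]⟩
→ final value 5

Answer: 5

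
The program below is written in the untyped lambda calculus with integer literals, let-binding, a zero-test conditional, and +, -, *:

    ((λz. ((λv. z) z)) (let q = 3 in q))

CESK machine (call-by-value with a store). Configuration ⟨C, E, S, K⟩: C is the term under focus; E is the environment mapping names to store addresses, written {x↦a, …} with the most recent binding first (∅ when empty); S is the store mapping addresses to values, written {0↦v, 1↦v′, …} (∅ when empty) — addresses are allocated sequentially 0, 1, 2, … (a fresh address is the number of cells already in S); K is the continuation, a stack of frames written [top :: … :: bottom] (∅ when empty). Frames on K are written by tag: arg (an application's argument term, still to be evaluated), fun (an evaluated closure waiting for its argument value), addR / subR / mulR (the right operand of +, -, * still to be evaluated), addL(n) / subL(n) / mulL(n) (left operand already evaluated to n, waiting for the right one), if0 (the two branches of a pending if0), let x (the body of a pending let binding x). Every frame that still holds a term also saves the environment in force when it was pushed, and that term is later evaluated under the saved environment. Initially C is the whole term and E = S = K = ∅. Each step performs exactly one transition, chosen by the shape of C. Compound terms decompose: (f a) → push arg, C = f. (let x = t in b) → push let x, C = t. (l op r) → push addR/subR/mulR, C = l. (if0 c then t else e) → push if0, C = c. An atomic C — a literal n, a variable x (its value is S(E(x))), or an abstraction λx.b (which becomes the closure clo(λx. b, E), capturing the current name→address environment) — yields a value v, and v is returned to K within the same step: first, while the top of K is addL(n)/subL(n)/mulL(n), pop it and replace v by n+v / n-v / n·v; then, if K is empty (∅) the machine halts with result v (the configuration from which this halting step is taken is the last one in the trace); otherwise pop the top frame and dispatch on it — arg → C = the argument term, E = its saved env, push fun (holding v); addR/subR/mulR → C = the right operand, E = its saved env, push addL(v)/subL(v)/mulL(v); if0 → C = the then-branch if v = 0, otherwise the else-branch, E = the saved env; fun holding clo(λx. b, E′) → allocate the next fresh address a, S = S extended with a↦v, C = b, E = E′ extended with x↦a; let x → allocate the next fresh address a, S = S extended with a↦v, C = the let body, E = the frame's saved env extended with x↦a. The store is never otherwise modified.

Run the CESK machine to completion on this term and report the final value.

step 0: ⟨C=((λz. ((λv. z) z)) (let q = 3 in q)); E=∅; S=∅; K=∅⟩
step 1: ⟨C=(λz. ((λv. z) z)); E=∅; S=∅; K=[arg]⟩
step 2: ⟨C=(let q = 3 in q); E=∅; S=∅; K=[fun]⟩
step 3: ⟨C=3; E=∅; S=∅; K=[let q :: fun]⟩
step 4: ⟨C=q; E={q↦0}; S={0↦3}; K=[fun]⟩
step 5: ⟨C=((λv. z) z); E={z↦1}; S={0↦3, 1↦3}; K=∅⟩
step 6: ⟨C=(λv. z); E={z↦1}; S={0↦3, 1↦3}; K=[arg]⟩
step 7: ⟨C=z; E={z↦1}; S={0↦3, 1↦3}; K=[fun]⟩
step 8: ⟨C=z; E={v↦2, z↦1}; S={0↦3, 1↦3, 2↦3}; K=∅⟩
→ final value 3

Answer: 3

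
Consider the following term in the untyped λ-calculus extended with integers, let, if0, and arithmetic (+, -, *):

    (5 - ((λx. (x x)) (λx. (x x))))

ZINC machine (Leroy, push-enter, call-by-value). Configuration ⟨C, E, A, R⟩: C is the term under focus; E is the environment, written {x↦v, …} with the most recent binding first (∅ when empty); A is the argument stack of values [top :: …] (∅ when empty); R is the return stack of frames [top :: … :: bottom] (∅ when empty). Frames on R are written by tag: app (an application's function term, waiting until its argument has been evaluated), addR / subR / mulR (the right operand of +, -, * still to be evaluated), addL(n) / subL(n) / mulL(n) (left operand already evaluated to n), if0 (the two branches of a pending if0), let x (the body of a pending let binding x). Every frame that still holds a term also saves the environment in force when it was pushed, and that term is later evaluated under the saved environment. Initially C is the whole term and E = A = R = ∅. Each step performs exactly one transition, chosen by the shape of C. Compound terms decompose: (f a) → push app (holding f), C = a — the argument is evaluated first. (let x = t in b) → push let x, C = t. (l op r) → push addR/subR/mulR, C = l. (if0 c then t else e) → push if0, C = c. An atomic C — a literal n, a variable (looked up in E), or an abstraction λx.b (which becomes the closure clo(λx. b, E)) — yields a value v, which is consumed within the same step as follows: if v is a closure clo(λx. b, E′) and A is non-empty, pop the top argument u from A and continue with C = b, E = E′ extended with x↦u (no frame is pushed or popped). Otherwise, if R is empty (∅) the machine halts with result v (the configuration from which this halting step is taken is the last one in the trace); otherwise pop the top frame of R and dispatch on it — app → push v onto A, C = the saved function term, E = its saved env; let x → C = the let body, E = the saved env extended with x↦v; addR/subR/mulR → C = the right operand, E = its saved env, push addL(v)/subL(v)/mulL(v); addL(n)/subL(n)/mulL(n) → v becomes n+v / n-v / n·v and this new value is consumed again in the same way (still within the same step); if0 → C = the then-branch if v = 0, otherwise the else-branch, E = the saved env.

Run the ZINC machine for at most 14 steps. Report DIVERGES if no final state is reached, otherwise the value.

Answer: DIVERGES (no final state within 14 steps)

Machine steps:
step 0: [C=(5 - ((λx. (x x)) (λx. (x x)))) | E=∅ | A=∅ | R=∅]
step 1: [C=5 | E=∅ | A=∅ | R=[subR]]
step 2: [C=((λx. (x x)) (λx. (x x))) | E=∅ | A=∅ | R=[subL(5)]]
step 3: [C=(λx. (x x)) | E=∅ | A=∅ | R=[app :: subL(5)]]
step 4: [C=(λx. (x x)) | E=∅ | A=[clo(λx. (x x), ∅)] | R=[subL(5)]]
step 5: [C=(x x) | E={x↦clo(λx. (x x), ∅)} | A=∅ | R=[subL(5)]]
step 6: [C=x | E={x↦clo(λx. (x x), ∅)} | A=∅ | R=[app :: subL(5)]]
step 7: [C=x | E={x↦clo(λx. (x x), ∅)} | A=[clo(λx. (x x), ∅)] | R=[subL(5)]]
… configuration repeats with period 3 (steps 5–7 recur indefinitely) …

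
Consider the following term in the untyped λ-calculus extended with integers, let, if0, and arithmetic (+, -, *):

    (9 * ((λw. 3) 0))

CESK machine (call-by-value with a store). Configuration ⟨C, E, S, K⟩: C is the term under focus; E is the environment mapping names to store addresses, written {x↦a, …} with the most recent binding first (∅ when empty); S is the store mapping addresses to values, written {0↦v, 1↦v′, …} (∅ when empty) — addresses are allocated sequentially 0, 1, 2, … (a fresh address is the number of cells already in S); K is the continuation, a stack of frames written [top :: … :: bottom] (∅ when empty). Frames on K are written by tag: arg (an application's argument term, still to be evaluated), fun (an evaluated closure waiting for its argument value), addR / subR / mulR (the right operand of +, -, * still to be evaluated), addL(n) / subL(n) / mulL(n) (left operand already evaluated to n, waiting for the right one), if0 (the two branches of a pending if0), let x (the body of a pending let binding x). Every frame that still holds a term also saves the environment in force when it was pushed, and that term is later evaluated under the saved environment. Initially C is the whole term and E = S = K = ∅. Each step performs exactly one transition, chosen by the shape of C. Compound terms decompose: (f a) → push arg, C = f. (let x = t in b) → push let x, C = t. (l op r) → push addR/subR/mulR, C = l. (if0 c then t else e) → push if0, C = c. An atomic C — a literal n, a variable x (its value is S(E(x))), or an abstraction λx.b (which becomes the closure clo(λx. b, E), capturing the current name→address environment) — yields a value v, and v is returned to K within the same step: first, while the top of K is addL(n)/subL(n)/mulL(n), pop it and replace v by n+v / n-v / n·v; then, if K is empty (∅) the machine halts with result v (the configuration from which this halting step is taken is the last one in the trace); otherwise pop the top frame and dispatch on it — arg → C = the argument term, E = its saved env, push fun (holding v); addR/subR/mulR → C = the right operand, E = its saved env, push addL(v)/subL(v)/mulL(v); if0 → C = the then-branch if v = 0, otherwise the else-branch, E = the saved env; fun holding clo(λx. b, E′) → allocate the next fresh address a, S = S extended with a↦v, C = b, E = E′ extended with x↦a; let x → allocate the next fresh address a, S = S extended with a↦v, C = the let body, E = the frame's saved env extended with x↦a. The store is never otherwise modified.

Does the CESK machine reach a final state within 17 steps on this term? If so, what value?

Answer: 27

Derivation:
t=0: <C=(9 * ((λw. 3) 0)), E=∅, S=∅, K=∅>
t=1: <C=9, E=∅, S=∅, K=[mulR]>
t=2: <C=((λw. 3) 0), E=∅, S=∅, K=[mulL(9)]>
t=3: <C=(λw. 3), E=∅, S=∅, K=[arg :: mulL(9)]>
t=4: <C=0, E=∅, S=∅, K=[fun :: mulL(9)]>
t=5: <C=3, E={w↦0}, S={0↦0}, K=[mulL(9)]>
→ final value 27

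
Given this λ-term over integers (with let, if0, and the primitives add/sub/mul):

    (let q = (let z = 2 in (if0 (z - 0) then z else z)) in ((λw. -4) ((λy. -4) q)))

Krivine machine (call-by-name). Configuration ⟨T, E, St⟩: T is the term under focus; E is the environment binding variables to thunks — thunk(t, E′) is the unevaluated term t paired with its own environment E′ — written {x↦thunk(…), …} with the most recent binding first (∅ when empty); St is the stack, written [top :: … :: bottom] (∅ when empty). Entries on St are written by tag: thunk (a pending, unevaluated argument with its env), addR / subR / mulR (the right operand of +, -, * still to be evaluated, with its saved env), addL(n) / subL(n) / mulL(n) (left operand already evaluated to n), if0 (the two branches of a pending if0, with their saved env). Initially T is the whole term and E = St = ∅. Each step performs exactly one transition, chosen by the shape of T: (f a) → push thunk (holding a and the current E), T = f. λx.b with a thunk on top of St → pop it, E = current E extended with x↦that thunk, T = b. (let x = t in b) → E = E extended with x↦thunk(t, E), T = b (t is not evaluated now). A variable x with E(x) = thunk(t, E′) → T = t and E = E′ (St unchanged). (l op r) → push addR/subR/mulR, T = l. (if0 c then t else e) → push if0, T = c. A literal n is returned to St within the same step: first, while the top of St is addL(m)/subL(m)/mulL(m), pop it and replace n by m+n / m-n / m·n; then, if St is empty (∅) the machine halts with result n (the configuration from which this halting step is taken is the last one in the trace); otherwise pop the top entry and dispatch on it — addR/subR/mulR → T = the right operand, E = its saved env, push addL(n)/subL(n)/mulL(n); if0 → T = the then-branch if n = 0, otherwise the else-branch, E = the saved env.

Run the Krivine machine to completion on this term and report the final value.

0. ⟨T=(let q = (let z = 2 in (if0 (z - 0) then z else z)) in ((λw. -4) ((λy. -4) q))); E=∅; St=∅⟩
1. ⟨T=((λw. -4) ((λy. -4) q)); E={q↦thunk((let z = 2 in (if0 (z - 0) then z else z)), ∅)}; St=∅⟩
2. ⟨T=(λw. -4); E={q↦thunk((let z = 2 in (if0 (z - 0) then z else z)), ∅)}; St=[thunk]⟩
3. ⟨T=-4; E={w↦thunk(((λy. -4) q), {q↦thunk((let z = 2 in (if0 (z - 0) then z else z)), ∅)}), q↦thunk((let z = 2 in (if0 (z - 0) then z else z)), ∅)}; St=∅⟩
→ final value -4

Answer: -4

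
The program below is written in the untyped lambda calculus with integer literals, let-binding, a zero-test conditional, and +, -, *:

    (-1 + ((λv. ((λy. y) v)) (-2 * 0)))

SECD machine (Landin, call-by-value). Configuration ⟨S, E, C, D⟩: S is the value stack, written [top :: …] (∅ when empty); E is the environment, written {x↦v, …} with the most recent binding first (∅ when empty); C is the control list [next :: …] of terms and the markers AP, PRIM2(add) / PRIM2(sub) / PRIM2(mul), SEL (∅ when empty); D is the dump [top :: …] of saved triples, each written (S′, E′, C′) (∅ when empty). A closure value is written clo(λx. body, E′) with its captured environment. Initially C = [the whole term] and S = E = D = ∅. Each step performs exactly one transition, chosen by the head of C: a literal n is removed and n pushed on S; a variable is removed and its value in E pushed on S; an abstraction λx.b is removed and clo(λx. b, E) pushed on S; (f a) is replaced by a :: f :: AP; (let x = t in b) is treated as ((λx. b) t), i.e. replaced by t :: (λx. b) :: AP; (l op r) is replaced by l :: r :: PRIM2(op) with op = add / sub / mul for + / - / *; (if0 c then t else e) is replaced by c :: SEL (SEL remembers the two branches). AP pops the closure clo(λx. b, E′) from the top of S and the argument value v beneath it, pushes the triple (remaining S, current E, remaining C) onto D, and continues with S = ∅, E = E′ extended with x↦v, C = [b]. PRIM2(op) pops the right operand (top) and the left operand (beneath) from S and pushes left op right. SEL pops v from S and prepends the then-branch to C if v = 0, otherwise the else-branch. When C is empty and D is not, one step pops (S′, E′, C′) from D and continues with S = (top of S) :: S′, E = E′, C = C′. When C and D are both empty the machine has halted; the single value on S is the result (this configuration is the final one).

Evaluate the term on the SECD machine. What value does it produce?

[0] [S=∅ | E=∅ | C=[(-1 + ((λv. ((λy. y) v)) (-2 * 0)))] | D=∅]
[1] [S=∅ | E=∅ | C=[-1 :: ((λv. ((λy. y) v)) (-2 * 0)) :: PRIM2(add)] | D=∅]
[2] [S=[-1] | E=∅ | C=[((λv. ((λy. y) v)) (-2 * 0)) :: PRIM2(add)] | D=∅]
[3] [S=[-1] | E=∅ | C=[(-2 * 0) :: (λv. ((λy. y) v)) :: AP :: PRIM2(add)] | D=∅]
[4] [S=[-1] | E=∅ | C=[-2 :: 0 :: PRIM2(mul) :: (λv. ((λy. y) v)) :: AP :: PRIM2(add)] | D=∅]
[5] [S=[-2 :: -1] | E=∅ | C=[0 :: PRIM2(mul) :: (λv. ((λy. y) v)) :: AP :: PRIM2(add)] | D=∅]
[6] [S=[0 :: -2 :: -1] | E=∅ | C=[PRIM2(mul) :: (λv. ((λy. y) v)) :: AP :: PRIM2(add)] | D=∅]
[7] [S=[0 :: -1] | E=∅ | C=[(λv. ((λy. y) v)) :: AP :: PRIM2(add)] | D=∅]
[8] [S=[clo(λv. ((λy. y) v), ∅) :: 0 :: -1] | E=∅ | C=[AP :: PRIM2(add)] | D=∅]
[9] [S=∅ | E={v↦0} | C=[((λy. y) v)] | D=[([-1], ∅, [PRIM2(add)])]]
[10] [S=∅ | E={v↦0} | C=[v :: (λy. y) :: AP] | D=[([-1], ∅, [PRIM2(add)])]]
[11] [S=[0] | E={v↦0} | C=[(λy. y) :: AP] | D=[([-1], ∅, [PRIM2(add)])]]
[12] [S=[clo(λy. y, {v↦0}) :: 0] | E={v↦0} | C=[AP] | D=[([-1], ∅, [PRIM2(add)])]]
[13] [S=∅ | E={y↦0, v↦0} | C=[y] | D=[(∅, {v↦0}, ∅) :: ([-1], ∅, [PRIM2(add)])]]
[14] [S=[0] | E={y↦0, v↦0} | C=∅ | D=[(∅, {v↦0}, ∅) :: ([-1], ∅, [PRIM2(add)])]]
[15] [S=[0] | E={v↦0} | C=∅ | D=[([-1], ∅, [PRIM2(add)])]]
[16] [S=[0 :: -1] | E=∅ | C=[PRIM2(add)] | D=∅]
[17] [S=[-1] | E=∅ | C=∅ | D=∅]
→ final value -1

Answer: -1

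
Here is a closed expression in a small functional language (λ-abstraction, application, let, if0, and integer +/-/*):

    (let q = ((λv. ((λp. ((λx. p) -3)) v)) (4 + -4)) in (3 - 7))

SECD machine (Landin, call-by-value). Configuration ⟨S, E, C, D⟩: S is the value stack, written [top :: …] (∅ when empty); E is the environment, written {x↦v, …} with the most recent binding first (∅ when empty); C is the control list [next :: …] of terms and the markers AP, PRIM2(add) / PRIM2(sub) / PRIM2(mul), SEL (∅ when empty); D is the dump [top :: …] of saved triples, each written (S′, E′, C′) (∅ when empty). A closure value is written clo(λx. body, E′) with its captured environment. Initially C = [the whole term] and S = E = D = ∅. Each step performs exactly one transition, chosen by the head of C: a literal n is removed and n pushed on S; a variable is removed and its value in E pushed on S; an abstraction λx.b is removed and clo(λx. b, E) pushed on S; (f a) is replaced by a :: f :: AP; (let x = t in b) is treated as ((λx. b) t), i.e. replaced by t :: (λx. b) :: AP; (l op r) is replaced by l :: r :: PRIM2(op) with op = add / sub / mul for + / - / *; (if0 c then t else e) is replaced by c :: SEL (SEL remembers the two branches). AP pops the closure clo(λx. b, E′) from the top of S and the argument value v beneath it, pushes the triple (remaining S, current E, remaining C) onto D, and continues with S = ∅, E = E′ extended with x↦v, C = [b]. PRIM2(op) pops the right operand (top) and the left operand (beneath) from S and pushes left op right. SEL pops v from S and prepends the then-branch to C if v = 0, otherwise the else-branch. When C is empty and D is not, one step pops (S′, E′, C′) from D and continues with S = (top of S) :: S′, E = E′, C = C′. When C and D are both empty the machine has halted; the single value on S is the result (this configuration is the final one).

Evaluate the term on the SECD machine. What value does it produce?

[0] [S=∅ | E=∅ | C=[(let q = ((λv. ((λp. ((λx. p) -3)) v)) (4 + -4)) in (3 - 7))] | D=∅]
[1] [S=∅ | E=∅ | C=[((λv. ((λp. ((λx. p) -3)) v)) (4 + -4)) :: (λq. (3 - 7)) :: AP] | D=∅]
[2] [S=∅ | E=∅ | C=[(4 + -4) :: (λv. ((λp. ((λx. p) -3)) v)) :: AP :: (λq. (3 - 7)) :: AP] | D=∅]
[3] [S=∅ | E=∅ | C=[4 :: -4 :: PRIM2(add) :: (λv. ((λp. ((λx. p) -3)) v)) :: AP :: (λq. (3 - 7)) :: AP] | D=∅]
[4] [S=[4] | E=∅ | C=[-4 :: PRIM2(add) :: (λv. ((λp. ((λx. p) -3)) v)) :: AP :: (λq. (3 - 7)) :: AP] | D=∅]
[5] [S=[-4 :: 4] | E=∅ | C=[PRIM2(add) :: (λv. ((λp. ((λx. p) -3)) v)) :: AP :: (λq. (3 - 7)) :: AP] | D=∅]
[6] [S=[0] | E=∅ | C=[(λv. ((λp. ((λx. p) -3)) v)) :: AP :: (λq. (3 - 7)) :: AP] | D=∅]
[7] [S=[clo(λv. ((λp. ((λx. p) -3)) v), ∅) :: 0] | E=∅ | C=[AP :: (λq. (3 - 7)) :: AP] | D=∅]
[8] [S=∅ | E={v↦0} | C=[((λp. ((λx. p) -3)) v)] | D=[(∅, ∅, [(λq. (3 - 7)) :: AP])]]
[9] [S=∅ | E={v↦0} | C=[v :: (λp. ((λx. p) -3)) :: AP] | D=[(∅, ∅, [(λq. (3 - 7)) :: AP])]]
[10] [S=[0] | E={v↦0} | C=[(λp. ((λx. p) -3)) :: AP] | D=[(∅, ∅, [(λq. (3 - 7)) :: AP])]]
[11] [S=[clo(λp. ((λx. p) -3), {v↦0}) :: 0] | E={v↦0} | C=[AP] | D=[(∅, ∅, [(λq. (3 - 7)) :: AP])]]
[12] [S=∅ | E={p↦0, v↦0} | C=[((λx. p) -3)] | D=[(∅, {v↦0}, ∅) :: (∅, ∅, [(λq. (3 - 7)) :: AP])]]
[13] [S=∅ | E={p↦0, v↦0} | C=[-3 :: (λx. p) :: AP] | D=[(∅, {v↦0}, ∅) :: (∅, ∅, [(λq. (3 - 7)) :: AP])]]
[14] [S=[-3] | E={p↦0, v↦0} | C=[(λx. p) :: AP] | D=[(∅, {v↦0}, ∅) :: (∅, ∅, [(λq. (3 - 7)) :: AP])]]
[15] [S=[clo(λx. p, {p↦0, v↦0}) :: -3] | E={p↦0, v↦0} | C=[AP] | D=[(∅, {v↦0}, ∅) :: (∅, ∅, [(λq. (3 - 7)) :: AP])]]
[16] [S=∅ | E={x↦-3, p↦0, v↦0} | C=[p] | D=[(∅, {p↦0, v↦0}, ∅) :: (∅, {v↦0}, ∅) :: (∅, ∅, [(λq. (3 - 7)) :: AP])]]
[17] [S=[0] | E={x↦-3, p↦0, v↦0} | C=∅ | D=[(∅, {p↦0, v↦0}, ∅) :: (∅, {v↦0}, ∅) :: (∅, ∅, [(λq. (3 - 7)) :: AP])]]
[18] [S=[0] | E={p↦0, v↦0} | C=∅ | D=[(∅, {v↦0}, ∅) :: (∅, ∅, [(λq. (3 - 7)) :: AP])]]
[19] [S=[0] | E={v↦0} | C=∅ | D=[(∅, ∅, [(λq. (3 - 7)) :: AP])]]
[20] [S=[0] | E=∅ | C=[(λq. (3 - 7)) :: AP] | D=∅]
[21] [S=[clo(λq. (3 - 7), ∅) :: 0] | E=∅ | C=[AP] | D=∅]
[22] [S=∅ | E={q↦0} | C=[(3 - 7)] | D=[(∅, ∅, ∅)]]
[23] [S=∅ | E={q↦0} | C=[3 :: 7 :: PRIM2(sub)] | D=[(∅, ∅, ∅)]]
[24] [S=[3] | E={q↦0} | C=[7 :: PRIM2(sub)] | D=[(∅, ∅, ∅)]]
[25] [S=[7 :: 3] | E={q↦0} | C=[PRIM2(sub)] | D=[(∅, ∅, ∅)]]
[26] [S=[-4] | E={q↦0} | C=∅ | D=[(∅, ∅, ∅)]]
[27] [S=[-4] | E=∅ | C=∅ | D=∅]
→ final value -4

Answer: -4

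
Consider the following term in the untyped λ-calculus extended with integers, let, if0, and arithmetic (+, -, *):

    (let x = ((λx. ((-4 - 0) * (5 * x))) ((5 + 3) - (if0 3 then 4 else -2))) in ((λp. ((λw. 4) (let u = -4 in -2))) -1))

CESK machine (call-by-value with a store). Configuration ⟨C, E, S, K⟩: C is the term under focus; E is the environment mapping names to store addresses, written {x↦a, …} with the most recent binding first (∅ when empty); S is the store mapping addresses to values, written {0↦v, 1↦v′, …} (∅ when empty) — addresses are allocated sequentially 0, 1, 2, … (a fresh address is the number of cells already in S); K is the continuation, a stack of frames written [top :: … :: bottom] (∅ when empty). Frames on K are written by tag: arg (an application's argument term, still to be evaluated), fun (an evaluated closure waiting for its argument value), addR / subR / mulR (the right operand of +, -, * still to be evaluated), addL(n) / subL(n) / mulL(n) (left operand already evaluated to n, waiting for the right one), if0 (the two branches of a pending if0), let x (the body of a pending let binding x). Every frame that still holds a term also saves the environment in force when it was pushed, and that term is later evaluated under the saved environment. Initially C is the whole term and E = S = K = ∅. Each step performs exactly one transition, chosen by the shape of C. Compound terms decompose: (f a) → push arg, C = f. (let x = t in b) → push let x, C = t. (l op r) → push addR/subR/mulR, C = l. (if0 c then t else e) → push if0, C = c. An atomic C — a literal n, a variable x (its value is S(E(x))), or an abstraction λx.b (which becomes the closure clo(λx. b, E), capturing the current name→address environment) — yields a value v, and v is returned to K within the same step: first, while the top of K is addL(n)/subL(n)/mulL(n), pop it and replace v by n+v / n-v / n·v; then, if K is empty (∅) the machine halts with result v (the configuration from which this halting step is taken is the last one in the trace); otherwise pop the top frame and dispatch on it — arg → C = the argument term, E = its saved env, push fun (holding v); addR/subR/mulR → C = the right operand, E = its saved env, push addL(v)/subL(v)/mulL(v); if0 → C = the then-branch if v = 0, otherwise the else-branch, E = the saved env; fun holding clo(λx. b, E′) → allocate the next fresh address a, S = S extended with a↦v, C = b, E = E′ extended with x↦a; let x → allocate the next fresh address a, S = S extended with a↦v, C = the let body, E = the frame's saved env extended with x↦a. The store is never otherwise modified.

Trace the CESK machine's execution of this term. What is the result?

Answer: 4

Execution trace:
[0] ⟨C=(let x = ((λx. ((-4 - 0) * (5 * x))) ((5 + 3) - (if0 3 then 4 else -2))) in ((λp. ((λw. 4) (let u = -4 in -2))) -1)); E=∅; S=∅; K=∅⟩
[1] ⟨C=((λx. ((-4 - 0) * (5 * x))) ((5 + 3) - (if0 3 then 4 else -2))); E=∅; S=∅; K=[let x]⟩
[2] ⟨C=(λx. ((-4 - 0) * (5 * x))); E=∅; S=∅; K=[arg :: let x]⟩
[3] ⟨C=((5 + 3) - (if0 3 then 4 else -2)); E=∅; S=∅; K=[fun :: let x]⟩
[4] ⟨C=(5 + 3); E=∅; S=∅; K=[subR :: fun :: let x]⟩
[5] ⟨C=5; E=∅; S=∅; K=[addR :: subR :: fun :: let x]⟩
[6] ⟨C=3; E=∅; S=∅; K=[addL(5) :: subR :: fun :: let x]⟩
[7] ⟨C=(if0 3 then 4 else -2); E=∅; S=∅; K=[subL(8) :: fun :: let x]⟩
[8] ⟨C=3; E=∅; S=∅; K=[if0 :: subL(8) :: fun :: let x]⟩
[9] ⟨C=-2; E=∅; S=∅; K=[subL(8) :: fun :: let x]⟩
[10] ⟨C=((-4 - 0) * (5 * x)); E={x↦0}; S={0↦10}; K=[let x]⟩
[11] ⟨C=(-4 - 0); E={x↦0}; S={0↦10}; K=[mulR :: let x]⟩
[12] ⟨C=-4; E={x↦0}; S={0↦10}; K=[subR :: mulR :: let x]⟩
[13] ⟨C=0; E={x↦0}; S={0↦10}; K=[subL(-4) :: mulR :: let x]⟩
[14] ⟨C=(5 * x); E={x↦0}; S={0↦10}; K=[mulL(-4) :: let x]⟩
[15] ⟨C=5; E={x↦0}; S={0↦10}; K=[mulR :: mulL(-4) :: let x]⟩
[16] ⟨C=x; E={x↦0}; S={0↦10}; K=[mulL(5) :: mulL(-4) :: let x]⟩
[17] ⟨C=((λp. ((λw. 4) (let u = -4 in -2))) -1); E={x↦1}; S={0↦10, 1↦-200}; K=∅⟩
[18] ⟨C=(λp. ((λw. 4) (let u = -4 in -2))); E={x↦1}; S={0↦10, 1↦-200}; K=[arg]⟩
[19] ⟨C=-1; E={x↦1}; S={0↦10, 1↦-200}; K=[fun]⟩
[20] ⟨C=((λw. 4) (let u = -4 in -2)); E={p↦2, x↦1}; S={0↦10, 1↦-200, 2↦-1}; K=∅⟩
[21] ⟨C=(λw. 4); E={p↦2, x↦1}; S={0↦10, 1↦-200, 2↦-1}; K=[arg]⟩
[22] ⟨C=(let u = -4 in -2); E={p↦2, x↦1}; S={0↦10, 1↦-200, 2↦-1}; K=[fun]⟩
[23] ⟨C=-4; E={p↦2, x↦1}; S={0↦10, 1↦-200, 2↦-1}; K=[let u :: fun]⟩
[24] ⟨C=-2; E={u↦3, p↦2, x↦1}; S={0↦10, 1↦-200, 2↦-1, 3↦-4}; K=[fun]⟩
[25] ⟨C=4; E={w↦4, p↦2, x↦1}; S={0↦10, 1↦-200, 2↦-1, 3↦-4, 4↦-2}; K=∅⟩
→ final value 4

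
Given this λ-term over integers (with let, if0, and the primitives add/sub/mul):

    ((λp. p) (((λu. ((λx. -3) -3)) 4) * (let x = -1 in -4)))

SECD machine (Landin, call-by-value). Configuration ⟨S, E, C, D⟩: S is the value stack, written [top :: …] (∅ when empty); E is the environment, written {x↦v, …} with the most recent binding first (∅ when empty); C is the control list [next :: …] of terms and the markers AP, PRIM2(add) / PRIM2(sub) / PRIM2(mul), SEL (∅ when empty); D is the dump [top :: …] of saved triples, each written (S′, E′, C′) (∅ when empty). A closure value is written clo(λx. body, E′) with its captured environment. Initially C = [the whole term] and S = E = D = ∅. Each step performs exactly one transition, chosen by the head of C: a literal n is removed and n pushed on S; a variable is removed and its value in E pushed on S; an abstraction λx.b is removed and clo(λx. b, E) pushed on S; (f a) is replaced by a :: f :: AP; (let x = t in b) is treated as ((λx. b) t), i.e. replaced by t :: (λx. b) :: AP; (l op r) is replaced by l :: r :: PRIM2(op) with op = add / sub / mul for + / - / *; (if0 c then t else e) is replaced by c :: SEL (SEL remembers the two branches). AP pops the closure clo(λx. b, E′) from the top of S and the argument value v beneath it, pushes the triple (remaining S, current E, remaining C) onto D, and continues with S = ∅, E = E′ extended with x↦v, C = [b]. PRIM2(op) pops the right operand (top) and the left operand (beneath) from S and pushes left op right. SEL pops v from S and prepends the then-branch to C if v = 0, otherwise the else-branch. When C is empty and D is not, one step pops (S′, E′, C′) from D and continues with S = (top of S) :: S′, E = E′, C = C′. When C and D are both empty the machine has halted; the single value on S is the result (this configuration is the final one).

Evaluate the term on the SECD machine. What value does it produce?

Answer: 12

Machine steps:
t=0: <S=∅, E=∅, C=[((λp. p) (((λu. ((λx. -3) -3)) 4) * (let x = -1 in -4)))], D=∅>
t=1: <S=∅, E=∅, C=[(((λu. ((λx. -3) -3)) 4) * (let x = -1 in -4)) :: (λp. p) :: AP], D=∅>
t=2: <S=∅, E=∅, C=[((λu. ((λx. -3) -3)) 4) :: (let x = -1 in -4) :: PRIM2(mul) :: (λp. p) :: AP], D=∅>
t=3: <S=∅, E=∅, C=[4 :: (λu. ((λx. -3) -3)) :: AP :: (let x = -1 in -4) :: PRIM2(mul) :: (λp. p) :: AP], D=∅>
t=4: <S=[4], E=∅, C=[(λu. ((λx. -3) -3)) :: AP :: (let x = -1 in -4) :: PRIM2(mul) :: (λp. p) :: AP], D=∅>
t=5: <S=[clo(λu. ((λx. -3) -3), ∅) :: 4], E=∅, C=[AP :: (let x = -1 in -4) :: PRIM2(mul) :: (λp. p) :: AP], D=∅>
t=6: <S=∅, E={u↦4}, C=[((λx. -3) -3)], D=[(∅, ∅, [(let x = -1 in -4) :: PRIM2(mul) :: (λp. p) :: AP])]>
t=7: <S=∅, E={u↦4}, C=[-3 :: (λx. -3) :: AP], D=[(∅, ∅, [(let x = -1 in -4) :: PRIM2(mul) :: (λp. p) :: AP])]>
t=8: <S=[-3], E={u↦4}, C=[(λx. -3) :: AP], D=[(∅, ∅, [(let x = -1 in -4) :: PRIM2(mul) :: (λp. p) :: AP])]>
t=9: <S=[clo(λx. -3, {u↦4}) :: -3], E={u↦4}, C=[AP], D=[(∅, ∅, [(let x = -1 in -4) :: PRIM2(mul) :: (λp. p) :: AP])]>
t=10: <S=∅, E={x↦-3, u↦4}, C=[-3], D=[(∅, {u↦4}, ∅) :: (∅, ∅, [(let x = -1 in -4) :: PRIM2(mul) :: (λp. p) :: AP])]>
t=11: <S=[-3], E={x↦-3, u↦4}, C=∅, D=[(∅, {u↦4}, ∅) :: (∅, ∅, [(let x = -1 in -4) :: PRIM2(mul) :: (λp. p) :: AP])]>
t=12: <S=[-3], E={u↦4}, C=∅, D=[(∅, ∅, [(let x = -1 in -4) :: PRIM2(mul) :: (λp. p) :: AP])]>
t=13: <S=[-3], E=∅, C=[(let x = -1 in -4) :: PRIM2(mul) :: (λp. p) :: AP], D=∅>
t=14: <S=[-3], E=∅, C=[-1 :: (λx. -4) :: AP :: PRIM2(mul) :: (λp. p) :: AP], D=∅>
t=15: <S=[-1 :: -3], E=∅, C=[(λx. -4) :: AP :: PRIM2(mul) :: (λp. p) :: AP], D=∅>
t=16: <S=[clo(λx. -4, ∅) :: -1 :: -3], E=∅, C=[AP :: PRIM2(mul) :: (λp. p) :: AP], D=∅>
t=17: <S=∅, E={x↦-1}, C=[-4], D=[([-3], ∅, [PRIM2(mul) :: (λp. p) :: AP])]>
t=18: <S=[-4], E={x↦-1}, C=∅, D=[([-3], ∅, [PRIM2(mul) :: (λp. p) :: AP])]>
t=19: <S=[-4 :: -3], E=∅, C=[PRIM2(mul) :: (λp. p) :: AP], D=∅>
t=20: <S=[12], E=∅, C=[(λp. p) :: AP], D=∅>
t=21: <S=[clo(λp. p, ∅) :: 12], E=∅, C=[AP], D=∅>
t=22: <S=∅, E={p↦12}, C=[p], D=[(∅, ∅, ∅)]>
t=23: <S=[12], E={p↦12}, C=∅, D=[(∅, ∅, ∅)]>
t=24: <S=[12], E=∅, C=∅, D=∅>
→ final value 12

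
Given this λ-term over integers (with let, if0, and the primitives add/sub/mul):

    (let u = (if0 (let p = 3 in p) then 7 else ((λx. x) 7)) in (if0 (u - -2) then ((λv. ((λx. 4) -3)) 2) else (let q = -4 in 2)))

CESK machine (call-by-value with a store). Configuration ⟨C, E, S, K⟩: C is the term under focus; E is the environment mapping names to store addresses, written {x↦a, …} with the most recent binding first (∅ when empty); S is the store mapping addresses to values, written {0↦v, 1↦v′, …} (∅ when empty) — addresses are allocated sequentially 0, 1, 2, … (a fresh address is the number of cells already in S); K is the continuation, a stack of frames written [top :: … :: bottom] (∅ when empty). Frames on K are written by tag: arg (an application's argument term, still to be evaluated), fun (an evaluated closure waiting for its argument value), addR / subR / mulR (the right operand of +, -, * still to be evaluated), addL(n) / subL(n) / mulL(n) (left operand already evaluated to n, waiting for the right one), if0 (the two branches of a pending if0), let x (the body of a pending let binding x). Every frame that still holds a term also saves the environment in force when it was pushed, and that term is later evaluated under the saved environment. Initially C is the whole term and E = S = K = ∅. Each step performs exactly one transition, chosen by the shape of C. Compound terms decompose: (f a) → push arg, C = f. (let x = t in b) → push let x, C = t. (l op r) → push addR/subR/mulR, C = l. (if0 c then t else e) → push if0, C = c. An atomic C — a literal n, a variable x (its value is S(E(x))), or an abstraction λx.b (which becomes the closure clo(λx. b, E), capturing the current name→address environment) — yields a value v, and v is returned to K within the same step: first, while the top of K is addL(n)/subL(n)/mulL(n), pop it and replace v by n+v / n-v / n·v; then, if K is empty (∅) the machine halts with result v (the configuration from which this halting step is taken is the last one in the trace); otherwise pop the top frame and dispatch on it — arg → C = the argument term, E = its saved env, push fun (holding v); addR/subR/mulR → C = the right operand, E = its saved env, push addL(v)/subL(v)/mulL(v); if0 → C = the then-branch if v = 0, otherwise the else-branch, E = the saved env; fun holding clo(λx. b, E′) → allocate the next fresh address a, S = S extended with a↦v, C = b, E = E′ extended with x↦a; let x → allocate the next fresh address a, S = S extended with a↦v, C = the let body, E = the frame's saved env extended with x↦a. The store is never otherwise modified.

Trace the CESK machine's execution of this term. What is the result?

Answer: 2

Machine steps:
[0] [C=(let u = (if0 (let p = 3 in p) then 7 else ((λx. x) 7)) in (if0 (u - -2) then ((λv. ((λx. 4) -3)) 2) else (let q = -4 in 2))) | E=∅ | S=∅ | K=∅]
[1] [C=(if0 (let p = 3 in p) then 7 else ((λx. x) 7)) | E=∅ | S=∅ | K=[let u]]
[2] [C=(let p = 3 in p) | E=∅ | S=∅ | K=[if0 :: let u]]
[3] [C=3 | E=∅ | S=∅ | K=[let p :: if0 :: let u]]
[4] [C=p | E={p↦0} | S={0↦3} | K=[if0 :: let u]]
[5] [C=((λx. x) 7) | E=∅ | S={0↦3} | K=[let u]]
[6] [C=(λx. x) | E=∅ | S={0↦3} | K=[arg :: let u]]
[7] [C=7 | E=∅ | S={0↦3} | K=[fun :: let u]]
[8] [C=x | E={x↦1} | S={0↦3, 1↦7} | K=[let u]]
[9] [C=(if0 (u - -2) then ((λv. ((λx. 4) -3)) 2) else (let q = -4 in 2)) | E={u↦2} | S={0↦3, 1↦7, 2↦7} | K=∅]
[10] [C=(u - -2) | E={u↦2} | S={0↦3, 1↦7, 2↦7} | K=[if0]]
[11] [C=u | E={u↦2} | S={0↦3, 1↦7, 2↦7} | K=[subR :: if0]]
[12] [C=-2 | E={u↦2} | S={0↦3, 1↦7, 2↦7} | K=[subL(7) :: if0]]
[13] [C=(let q = -4 in 2) | E={u↦2} | S={0↦3, 1↦7, 2↦7} | K=∅]
[14] [C=-4 | E={u↦2} | S={0↦3, 1↦7, 2↦7} | K=[let q]]
[15] [C=2 | E={q↦3, u↦2} | S={0↦3, 1↦7, 2↦7, 3↦-4} | K=∅]
→ final value 2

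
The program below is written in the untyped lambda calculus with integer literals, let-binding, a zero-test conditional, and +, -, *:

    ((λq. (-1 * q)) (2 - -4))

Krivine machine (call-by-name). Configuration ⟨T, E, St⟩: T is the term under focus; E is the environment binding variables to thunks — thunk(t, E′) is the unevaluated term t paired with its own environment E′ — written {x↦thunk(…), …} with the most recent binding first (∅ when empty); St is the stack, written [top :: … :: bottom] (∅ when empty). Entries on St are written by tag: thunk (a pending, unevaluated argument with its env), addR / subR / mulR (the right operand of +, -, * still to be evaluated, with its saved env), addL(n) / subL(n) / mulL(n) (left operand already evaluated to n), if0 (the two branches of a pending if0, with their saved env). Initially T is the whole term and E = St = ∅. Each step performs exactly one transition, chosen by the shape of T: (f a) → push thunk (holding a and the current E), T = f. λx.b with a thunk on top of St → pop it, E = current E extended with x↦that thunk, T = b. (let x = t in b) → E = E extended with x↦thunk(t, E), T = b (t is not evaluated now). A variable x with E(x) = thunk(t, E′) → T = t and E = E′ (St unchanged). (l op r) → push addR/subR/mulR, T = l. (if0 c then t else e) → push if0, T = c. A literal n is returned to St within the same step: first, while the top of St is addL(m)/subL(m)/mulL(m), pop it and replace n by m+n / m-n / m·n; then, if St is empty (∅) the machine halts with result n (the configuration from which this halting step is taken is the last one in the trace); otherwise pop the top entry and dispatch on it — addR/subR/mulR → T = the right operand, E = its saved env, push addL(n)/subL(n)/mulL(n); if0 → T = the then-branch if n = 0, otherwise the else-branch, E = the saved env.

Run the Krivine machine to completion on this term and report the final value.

[0] ⟨T=((λq. (-1 * q)) (2 - -4)); E=∅; St=∅⟩
[1] ⟨T=(λq. (-1 * q)); E=∅; St=[thunk]⟩
[2] ⟨T=(-1 * q); E={q↦thunk((2 - -4), ∅)}; St=∅⟩
[3] ⟨T=-1; E={q↦thunk((2 - -4), ∅)}; St=[mulR]⟩
[4] ⟨T=q; E={q↦thunk((2 - -4), ∅)}; St=[mulL(-1)]⟩
[5] ⟨T=(2 - -4); E=∅; St=[mulL(-1)]⟩
[6] ⟨T=2; E=∅; St=[subR :: mulL(-1)]⟩
[7] ⟨T=-4; E=∅; St=[subL(2) :: mulL(-1)]⟩
→ final value -6

Answer: -6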